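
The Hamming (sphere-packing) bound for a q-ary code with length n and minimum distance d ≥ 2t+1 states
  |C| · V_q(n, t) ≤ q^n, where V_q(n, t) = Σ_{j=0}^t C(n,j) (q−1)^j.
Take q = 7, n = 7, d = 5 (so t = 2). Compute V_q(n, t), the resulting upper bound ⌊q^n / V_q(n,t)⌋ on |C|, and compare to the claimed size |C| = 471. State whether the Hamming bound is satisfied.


V_q(n, t) = 799, q^n = 823543, Hamming bound = 1030, |C| = 471 ≤ bound (satisfied).

Step 1: Compute V_q(n, t) = Σ_{j=0}^2 C(n, j) (q−1)^j.
  j = 0: C(7,0)·(6)^0 = 1·1 = 1.
  j = 1: C(7,1)·(6)^1 = 7·6 = 42.
  j = 2: C(7,2)·(6)^2 = 21·36 = 756.
  V_q(n, t) = 1 + 42 + 756 = 799.
Step 2: q^n = 7^7 = 823543.
Step 3: Hamming bound ⌊q^n / V_q(n,t)⌋ = ⌊823543/799⌋ = 1030.
Step 4: Compare |C| = 471 to 1030: satisfied.
The claimed |C| lies below the Hamming bound.


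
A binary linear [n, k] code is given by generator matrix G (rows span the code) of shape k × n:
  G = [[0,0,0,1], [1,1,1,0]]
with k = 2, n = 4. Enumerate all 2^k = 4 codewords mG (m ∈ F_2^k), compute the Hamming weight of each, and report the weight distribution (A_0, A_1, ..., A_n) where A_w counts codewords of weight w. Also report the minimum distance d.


Weight distribution: A_0 = 1, A_1 = 1, A_3 = 1, A_4 = 1. Minimum distance d = 1.

Enumerate all 2^2 = 4 messages m ∈ F_2^2.
For each, compute codeword c = mG in F_2^4, then tally its weight.
  m = 00 → c = 0000, weight = 0.
  m = 10 → c = 0001, weight = 1.
  m = 01 → c = 1110, weight = 3.
  m = 11 → c = 1111, weight = 4.
Tally weights:
  weight 0: 1 codewords.
  weight 1: 1 codewords.
  weight 3: 1 codewords.
  weight 4: 1 codewords.
Minimum distance d = smallest w > 0 with A_w > 0 = 1.
Sanity: Σ A_w = 4 = 2^2 = 4 ✓.


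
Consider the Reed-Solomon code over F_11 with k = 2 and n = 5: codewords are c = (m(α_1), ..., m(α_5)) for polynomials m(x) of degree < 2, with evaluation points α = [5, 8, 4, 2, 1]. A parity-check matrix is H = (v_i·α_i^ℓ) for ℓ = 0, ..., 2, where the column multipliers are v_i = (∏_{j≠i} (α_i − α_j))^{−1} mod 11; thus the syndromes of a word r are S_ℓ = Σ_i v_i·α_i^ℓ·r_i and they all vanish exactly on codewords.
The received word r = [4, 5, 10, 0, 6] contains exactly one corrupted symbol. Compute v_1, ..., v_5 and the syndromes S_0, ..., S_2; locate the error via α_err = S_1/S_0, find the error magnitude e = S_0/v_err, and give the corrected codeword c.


S = (7, 1, 8), error at position 2, error magnitude e = 8, c = [4, 8, 10, 0, 6].

Step 1: column multipliers v_i = (∏_{j≠i}(α_i − α_j))^{−1} mod 11.
  i = 1 (α = 5): (5−8)(5−4)(5−2)(5−1) = (−3)·1·3·4 = −36 ≡ 8, so v_1 = 8^{−1} = 7 (mod 11).
  i = 2 (α = 8): (8−5)(8−4)(8−2)(8−1) = 3·4·6·7 = 504 ≡ 9, so v_2 = 9^{−1} = 5 (mod 11).
  i = 3 (α = 4): (4−5)(4−8)(4−2)(4−1) = (−1)·(−4)·2·3 = 24 ≡ 2, so v_3 = 2^{−1} = 6 (mod 11).
  i = 4 (α = 2): (2−5)(2−8)(2−4)(2−1) = (−3)·(−6)·(−2)·1 = −36 ≡ 8, so v_4 = 8^{−1} = 7 (mod 11).
  i = 5 (α = 1): (1−5)(1−8)(1−4)(1−2) = (−4)·(−7)·(−3)·(−1) = 84 ≡ 7, so v_5 = 7^{−1} = 8 (mod 11).
  v = [7, 5, 6, 7, 8].
Step 2: syndromes of r = [4, 5, 10, 0, 6] (all sums mod 11).
  S_0 = Σ v_i r_i = 7·4 + 5·5 + 6·10 + 7·0 + 8·6 = 161 ≡ 7.
  S_1 = Σ v_i α_i r_i = 7·5·4 + 5·8·5 + 6·4·10 + 7·2·0 + 8·1·6 = 628 ≡ 1.
  α_i^2 mod 11 = [3, 9, 5, 4, 1].
  S_2 = Σ v_i α_i^2 r_i = 7·3·4 + 5·9·5 + 6·5·10 + 7·4·0 + 8·1·6 = 657 ≡ 8.
  S = (7, 1, 8) ≠ 0, so r is not a codeword (an error is present).
Step 3: locate the error. For a single error e at position i, S_ℓ = v_i·e·α_i^ℓ, so α_err = S_1/S_0.
  S_0^{−1} = 7^{−1} = 8 (mod 11), so α_err = 1·8 = 8 ≡ 8 = α_2. Error position i = 2.
  Consistency check: S_2/S_1 = 8·1 = 8 ≡ 8 = α_err ✓ (single-error assumption holds).
Step 4: error magnitude e = S_0/v_2 = S_0·∏_{j≠2}(α_2 − α_j) = 7·9 = 63 ≡ 8 (mod 11).
Step 5: correct position 2: c_2 = r_2 − e = 5 − 8 ≡ 8 (mod 11). Hence c = [4, 8, 10, 0, 6].
  Check: interpolating c through the α_i gives m(x) = 1 + 5·x (degree < 2) with m(α_i) = c_i for every i, so c is indeed a codeword.


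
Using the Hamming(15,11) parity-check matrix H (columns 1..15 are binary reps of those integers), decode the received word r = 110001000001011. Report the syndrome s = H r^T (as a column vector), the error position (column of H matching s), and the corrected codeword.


s = (1, 0, 0, 0)^T, error position = 8, corrected codeword c = 110001010001011

Compute s = H r^T mod 2 one row at a time:
  s_1 = 0 + 0 + 0 + 0 + 1 + 0 + 1 + 1 = 3 ≡ 1 (mod 2).
  s_2 = 0 + 0 + 1 + 0 + 1 + 0 + 1 + 1 = 4 ≡ 0 (mod 2).
  s_3 = 1 + 0 + 1 + 0 + 0 + 0 + 1 + 1 = 4 ≡ 0 (mod 2).
  s_4 = 1 + 0 + 0 + 0 + 0 + 0 + 0 + 1 = 2 ≡ 0 (mod 2).
s = (1, 0, 0, 0)^T — this equals column 8 of H (binary 1000), so error is at position 8.
Correct: flip bit 8 of r = 110001000001011 to get c = 110001010001011.


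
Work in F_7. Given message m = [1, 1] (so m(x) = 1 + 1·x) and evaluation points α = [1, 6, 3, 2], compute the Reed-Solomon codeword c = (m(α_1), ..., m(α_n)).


c = [2, 0, 4, 3]

Message polynomial: m(x) = 1 + 1·x (mod 7).
For each evaluation point α_i, compute m(α_i) mod 7:
  α_1 = 1: Horner steps 1 → 2, so m(1) = 2.
  α_2 = 6: Horner steps 1 → 0, so m(6) = 0.
  α_3 = 3: Horner steps 1 → 4, so m(3) = 4.
  α_4 = 2: Horner steps 1 → 3, so m(2) = 3.
Codeword c = [2, 0, 4, 3] ∈ F_7^4.


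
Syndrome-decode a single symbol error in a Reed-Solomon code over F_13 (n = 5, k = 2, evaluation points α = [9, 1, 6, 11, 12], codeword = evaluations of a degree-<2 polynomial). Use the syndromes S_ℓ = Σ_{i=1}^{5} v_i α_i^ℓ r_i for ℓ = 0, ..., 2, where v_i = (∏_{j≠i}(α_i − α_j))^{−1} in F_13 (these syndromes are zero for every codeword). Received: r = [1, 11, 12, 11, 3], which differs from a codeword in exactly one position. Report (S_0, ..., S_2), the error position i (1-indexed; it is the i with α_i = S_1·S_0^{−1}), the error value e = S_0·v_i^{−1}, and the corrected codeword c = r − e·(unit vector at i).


S = (4, 4, 4), error at position 2, error magnitude e = 11, c = [1, 0, 12, 11, 3].

Step 1: column multipliers v_i = (∏_{j≠i}(α_i − α_j))^{−1} mod 13.
  i = 1 (α = 9): (9−1)(9−6)(9−11)(9−12) = 8·3·(−2)·(−3) = 144 ≡ 1, so v_1 = 1^{−1} = 1 (mod 13).
  i = 2 (α = 1): (1−9)(1−6)(1−11)(1−12) = (−8)·(−5)·(−10)·(−11) = 4400 ≡ 6, so v_2 = 6^{−1} = 11 (mod 13).
  i = 3 (α = 6): (6−9)(6−1)(6−11)(6−12) = (−3)·5·(−5)·(−6) = −450 ≡ 5, so v_3 = 5^{−1} = 8 (mod 13).
  i = 4 (α = 11): (11−9)(11−1)(11−6)(11−12) = 2·10·5·(−1) = −100 ≡ 4, so v_4 = 4^{−1} = 10 (mod 13).
  i = 5 (α = 12): (12−9)(12−1)(12−6)(12−11) = 3·11·6·1 = 198 ≡ 3, so v_5 = 3^{−1} = 9 (mod 13).
  v = [1, 11, 8, 10, 9].
Step 2: syndromes of r = [1, 11, 12, 11, 3] (all sums mod 13).
  S_0 = Σ v_i r_i = 1·1 + 11·11 + 8·12 + 10·11 + 9·3 = 355 ≡ 4.
  S_1 = Σ v_i α_i r_i = 1·9·1 + 11·1·11 + 8·6·12 + 10·11·11 + 9·12·3 = 2240 ≡ 4.
  α_i^2 mod 13 = [3, 1, 10, 4, 1].
  S_2 = Σ v_i α_i^2 r_i = 1·3·1 + 11·1·11 + 8·10·12 + 10·4·11 + 9·1·3 = 1551 ≡ 4.
  S = (4, 4, 4) ≠ 0, so r is not a codeword (an error is present).
Step 3: locate the error. For a single error e at position i, S_ℓ = v_i·e·α_i^ℓ, so α_err = S_1/S_0.
  S_0^{−1} = 4^{−1} = 10 (mod 13), so α_err = 4·10 = 40 ≡ 1 = α_2. Error position i = 2.
  Consistency check: S_2/S_1 = 4·10 = 40 ≡ 1 = α_err ✓ (single-error assumption holds).
Step 4: error magnitude e = S_0/v_2 = S_0·∏_{j≠2}(α_2 − α_j) = 4·6 = 24 ≡ 11 (mod 13).
Step 5: correct position 2: c_2 = r_2 − e = 11 − 11 ≡ 0 (mod 13). Hence c = [1, 0, 12, 11, 3].
  Check: interpolating c through the α_i gives m(x) = 8 + 5·x (degree < 2) with m(α_i) = c_i for every i, so c is indeed a codeword.


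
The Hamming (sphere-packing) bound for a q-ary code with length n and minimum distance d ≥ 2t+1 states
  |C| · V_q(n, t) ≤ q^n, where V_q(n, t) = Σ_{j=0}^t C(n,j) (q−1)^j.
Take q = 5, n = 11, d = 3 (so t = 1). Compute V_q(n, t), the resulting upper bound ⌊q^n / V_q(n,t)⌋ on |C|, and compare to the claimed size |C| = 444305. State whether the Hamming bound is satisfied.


V_q(n, t) = 45, q^n = 48828125, Hamming bound = 1085069, |C| = 444305 ≤ bound (satisfied).

Step 1: Compute V_q(n, t) = Σ_{j=0}^1 C(n, j) (q−1)^j.
  j = 0: C(11,0)·(4)^0 = 1·1 = 1.
  j = 1: C(11,1)·(4)^1 = 11·4 = 44.
  V_q(n, t) = 1 + 44 = 45.
Step 2: q^n = 5^11 = 48828125.
Step 3: Hamming bound ⌊q^n / V_q(n,t)⌋ = ⌊48828125/45⌋ = 1085069.
Step 4: Compare |C| = 444305 to 1085069: satisfied.
The claimed |C| lies below the Hamming bound.


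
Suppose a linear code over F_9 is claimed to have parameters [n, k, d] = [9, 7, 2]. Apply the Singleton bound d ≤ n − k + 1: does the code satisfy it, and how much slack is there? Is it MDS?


Singleton RHS = n − k + 1 = 3, slack = 1, bound satisfied, not MDS.

Singleton bound: d ≤ n − k + 1.
Here n = 9, k = 7, so n − k + 1 = 3.
Given d = 2, check d ≤ 3: YES.
Slack = (n − k + 1) − d = 1.
The code is NOT MDS (slack = 1 > 0).
Description: the claimed parameters are [9, 7, 2]_9; such a code would be non-MDS.


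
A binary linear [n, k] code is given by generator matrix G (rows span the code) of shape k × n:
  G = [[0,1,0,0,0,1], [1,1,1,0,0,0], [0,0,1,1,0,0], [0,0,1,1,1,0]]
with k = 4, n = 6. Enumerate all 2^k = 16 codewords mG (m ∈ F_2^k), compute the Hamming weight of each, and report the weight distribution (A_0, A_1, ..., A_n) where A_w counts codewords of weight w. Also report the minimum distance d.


Weight distribution: A_0 = 1, A_1 = 1, A_2 = 2, A_3 = 6, A_4 = 5, A_5 = 1. Minimum distance d = 1.

Enumerate all 2^4 = 16 messages m ∈ F_2^4.
For each, compute codeword c = mG in F_2^6, then tally its weight.
  m = 0000 → c = 000000, weight = 0.
  m = 1000 → c = 010001, weight = 2.
  m = 0100 → c = 111000, weight = 3.
  m = 1100 → c = 101001, weight = 3.
  m = 0010 → c = 001100, weight = 2.
  m = 1010 → c = 011101, weight = 4.
  m = 0110 → c = 110100, weight = 3.
  m = 1110 → c = 100101, weight = 3.
  m = 0001 → c = 001110, weight = 3.
  m = 1001 → c = 011111, weight = 5.
  m = 0101 → c = 110110, weight = 4.
  m = 1101 → c = 100111, weight = 4.
  m = 0011 → c = 000010, weight = 1.
  m = 1011 → c = 010011, weight = 3.
  m = 0111 → c = 111010, weight = 4.
  m = 1111 → c = 101011, weight = 4.
Tally weights:
  weight 0: 1 codewords.
  weight 1: 1 codewords.
  weight 2: 2 codewords.
  weight 3: 6 codewords.
  weight 4: 5 codewords.
  weight 5: 1 codewords.
Minimum distance d = smallest w > 0 with A_w > 0 = 1.
Sanity: Σ A_w = 16 = 2^4 = 16 ✓.


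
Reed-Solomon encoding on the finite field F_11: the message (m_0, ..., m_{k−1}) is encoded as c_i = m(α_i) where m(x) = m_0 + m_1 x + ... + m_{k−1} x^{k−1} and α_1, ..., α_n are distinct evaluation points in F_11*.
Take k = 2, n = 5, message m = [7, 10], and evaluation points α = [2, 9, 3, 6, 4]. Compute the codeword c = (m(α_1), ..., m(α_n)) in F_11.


c = [5, 9, 4, 1, 3]

Message polynomial: m(x) = 7 + 10·x (mod 11).
For each evaluation point α_i, compute m(α_i) mod 11:
  α_1 = 2: Horner steps 10 → 5, so m(2) = 5.
  α_2 = 9: Horner steps 10 → 9, so m(9) = 9.
  α_3 = 3: Horner steps 10 → 4, so m(3) = 4.
  α_4 = 6: Horner steps 10 → 1, so m(6) = 1.
  α_5 = 4: Horner steps 10 → 3, so m(4) = 3.
Codeword c = [5, 9, 4, 1, 3] ∈ F_11^5.


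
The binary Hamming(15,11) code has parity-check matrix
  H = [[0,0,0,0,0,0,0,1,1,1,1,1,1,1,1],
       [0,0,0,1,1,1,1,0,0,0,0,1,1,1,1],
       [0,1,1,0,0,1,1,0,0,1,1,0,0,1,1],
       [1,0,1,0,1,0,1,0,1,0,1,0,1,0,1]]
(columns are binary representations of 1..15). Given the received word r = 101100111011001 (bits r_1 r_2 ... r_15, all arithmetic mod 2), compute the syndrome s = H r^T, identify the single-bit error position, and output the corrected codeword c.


s = (1, 0, 0, 0)^T, error position = 8, corrected codeword c = 101100101011001

Compute s = H r^T mod 2 one row at a time:
  s_1 = 1 + 1 + 0 + 1 + 1 + 0 + 0 + 1 = 5 ≡ 1 (mod 2).
  s_2 = 1 + 0 + 0 + 1 + 1 + 0 + 0 + 1 = 4 ≡ 0 (mod 2).
  s_3 = 0 + 1 + 0 + 1 + 0 + 1 + 0 + 1 = 4 ≡ 0 (mod 2).
  s_4 = 1 + 1 + 0 + 1 + 1 + 1 + 0 + 1 = 6 ≡ 0 (mod 2).
s = (1, 0, 0, 0)^T — this equals column 8 of H (binary 1000), so error is at position 8.
Correct: flip bit 8 of r = 101100111011001 to get c = 101100101011001.


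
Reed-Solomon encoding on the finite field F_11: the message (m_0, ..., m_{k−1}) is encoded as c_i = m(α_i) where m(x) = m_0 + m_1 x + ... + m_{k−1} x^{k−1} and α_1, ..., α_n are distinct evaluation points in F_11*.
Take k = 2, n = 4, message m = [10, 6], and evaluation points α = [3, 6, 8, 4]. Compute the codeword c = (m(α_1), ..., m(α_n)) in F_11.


c = [6, 2, 3, 1]

Message polynomial: m(x) = 10 + 6·x (mod 11).
For each evaluation point α_i, compute m(α_i) mod 11:
  α_1 = 3: Horner steps 6 → 6, so m(3) = 6.
  α_2 = 6: Horner steps 6 → 2, so m(6) = 2.
  α_3 = 8: Horner steps 6 → 3, so m(8) = 3.
  α_4 = 4: Horner steps 6 → 1, so m(4) = 1.
Codeword c = [6, 2, 3, 1] ∈ F_11^4.


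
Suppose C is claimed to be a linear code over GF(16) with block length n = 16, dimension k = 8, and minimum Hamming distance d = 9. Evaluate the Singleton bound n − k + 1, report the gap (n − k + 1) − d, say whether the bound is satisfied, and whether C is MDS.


Singleton RHS = n − k + 1 = 9, slack = 0, bound satisfied, MDS.

Singleton bound: d ≤ n − k + 1.
Here n = 16, k = 8, so n − k + 1 = 9.
Given d = 9, check d ≤ 9: YES.
Slack = (n − k + 1) − d = 0.
The code is MDS (slack = 0).
Description: the claimed parameters are [16, 8, 9]_16; such a code would be MDS (meets Singleton bound).


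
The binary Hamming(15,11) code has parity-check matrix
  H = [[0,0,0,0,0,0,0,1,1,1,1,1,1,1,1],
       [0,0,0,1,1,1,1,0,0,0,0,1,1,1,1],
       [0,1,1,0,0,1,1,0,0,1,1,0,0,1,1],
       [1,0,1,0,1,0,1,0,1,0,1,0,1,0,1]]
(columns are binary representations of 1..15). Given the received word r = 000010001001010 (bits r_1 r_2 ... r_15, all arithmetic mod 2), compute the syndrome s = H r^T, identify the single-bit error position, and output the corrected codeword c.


s = (1, 1, 1, 0)^T, error position = 14, corrected codeword c = 000010001001000

Compute s = H r^T mod 2 one row at a time:
  s_1 = 0 + 1 + 0 + 0 + 1 + 0 + 1 + 0 = 3 ≡ 1 (mod 2).
  s_2 = 0 + 1 + 0 + 0 + 1 + 0 + 1 + 0 = 3 ≡ 1 (mod 2).
  s_3 = 0 + 0 + 0 + 0 + 0 + 0 + 1 + 0 = 1 ≡ 1 (mod 2).
  s_4 = 0 + 0 + 1 + 0 + 1 + 0 + 0 + 0 = 2 ≡ 0 (mod 2).
s = (1, 1, 1, 0)^T — this equals column 14 of H (binary 1110), so error is at position 14.
Correct: flip bit 14 of r = 000010001001010 to get c = 000010001001000.


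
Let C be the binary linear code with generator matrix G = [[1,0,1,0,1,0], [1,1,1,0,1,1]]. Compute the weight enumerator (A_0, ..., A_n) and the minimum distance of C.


Weight distribution: A_0 = 1, A_2 = 1, A_3 = 1, A_5 = 1. Minimum distance d = 2.

Enumerate all 2^2 = 4 messages m ∈ F_2^2.
For each, compute codeword c = mG in F_2^6, then tally its weight.
  m = 00 → c = 000000, weight = 0.
  m = 10 → c = 101010, weight = 3.
  m = 01 → c = 111011, weight = 5.
  m = 11 → c = 010001, weight = 2.
Tally weights:
  weight 0: 1 codewords.
  weight 2: 1 codewords.
  weight 3: 1 codewords.
  weight 5: 1 codewords.
Minimum distance d = smallest w > 0 with A_w > 0 = 2.
Sanity: Σ A_w = 4 = 2^2 = 4 ✓.


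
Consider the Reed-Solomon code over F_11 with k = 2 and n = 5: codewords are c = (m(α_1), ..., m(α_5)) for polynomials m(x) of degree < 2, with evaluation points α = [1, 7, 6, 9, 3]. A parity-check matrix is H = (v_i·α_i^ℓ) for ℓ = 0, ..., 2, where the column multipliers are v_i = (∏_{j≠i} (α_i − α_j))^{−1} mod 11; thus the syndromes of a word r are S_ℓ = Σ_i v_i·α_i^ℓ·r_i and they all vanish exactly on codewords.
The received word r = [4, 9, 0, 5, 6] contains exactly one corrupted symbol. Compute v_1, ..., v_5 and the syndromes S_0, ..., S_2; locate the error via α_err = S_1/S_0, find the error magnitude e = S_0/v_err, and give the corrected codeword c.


S = (7, 7, 7), error at position 1, error magnitude e = 5, c = [10, 9, 0, 5, 6].

Step 1: column multipliers v_i = (∏_{j≠i}(α_i − α_j))^{−1} mod 11.
  i = 1 (α = 1): (1−7)(1−6)(1−9)(1−3) = (−6)·(−5)·(−8)·(−2) = 480 ≡ 7, so v_1 = 7^{−1} = 8 (mod 11).
  i = 2 (α = 7): (7−1)(7−6)(7−9)(7−3) = 6·1·(−2)·4 = −48 ≡ 7, so v_2 = 7^{−1} = 8 (mod 11).
  i = 3 (α = 6): (6−1)(6−7)(6−9)(6−3) = 5·(−1)·(−3)·3 = 45 ≡ 1, so v_3 = 1^{−1} = 1 (mod 11).
  i = 4 (α = 9): (9−1)(9−7)(9−6)(9−3) = 8·2·3·6 = 288 ≡ 2, so v_4 = 2^{−1} = 6 (mod 11).
  i = 5 (α = 3): (3−1)(3−7)(3−6)(3−9) = 2·(−4)·(−3)·(−6) = −144 ≡ 10, so v_5 = 10^{−1} = 10 (mod 11).
  v = [8, 8, 1, 6, 10].
Step 2: syndromes of r = [4, 9, 0, 5, 6] (all sums mod 11).
  S_0 = Σ v_i r_i = 8·4 + 8·9 + 1·0 + 6·5 + 10·6 = 194 ≡ 7.
  S_1 = Σ v_i α_i r_i = 8·1·4 + 8·7·9 + 1·6·0 + 6·9·5 + 10·3·6 = 986 ≡ 7.
  α_i^2 mod 11 = [1, 5, 3, 4, 9].
  S_2 = Σ v_i α_i^2 r_i = 8·1·4 + 8·5·9 + 1·3·0 + 6·4·5 + 10·9·6 = 1052 ≡ 7.
  S = (7, 7, 7) ≠ 0, so r is not a codeword (an error is present).
Step 3: locate the error. For a single error e at position i, S_ℓ = v_i·e·α_i^ℓ, so α_err = S_1/S_0.
  S_0^{−1} = 7^{−1} = 8 (mod 11), so α_err = 7·8 = 56 ≡ 1 = α_1. Error position i = 1.
  Consistency check: S_2/S_1 = 7·8 = 56 ≡ 1 = α_err ✓ (single-error assumption holds).
Step 4: error magnitude e = S_0/v_1 = S_0·∏_{j≠1}(α_1 − α_j) = 7·7 = 49 ≡ 5 (mod 11).
Step 5: correct position 1: c_1 = r_1 − e = 4 − 5 ≡ 10 (mod 11). Hence c = [10, 9, 0, 5, 6].
  Check: interpolating c through the α_i gives m(x) = 1 + 9·x (degree < 2) with m(α_i) = c_i for every i, so c is indeed a codeword.


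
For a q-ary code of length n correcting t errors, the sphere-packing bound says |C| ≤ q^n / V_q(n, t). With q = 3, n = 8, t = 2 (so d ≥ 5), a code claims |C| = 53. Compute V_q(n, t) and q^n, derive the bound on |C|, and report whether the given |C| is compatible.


V_q(n, t) = 129, q^n = 6561, Hamming bound = 50, |C| = 53 > bound (violated).

Step 1: Compute V_q(n, t) = Σ_{j=0}^2 C(n, j) (q−1)^j.
  j = 0: C(8,0)·(2)^0 = 1·1 = 1.
  j = 1: C(8,1)·(2)^1 = 8·2 = 16.
  j = 2: C(8,2)·(2)^2 = 28·4 = 112.
  V_q(n, t) = 1 + 16 + 112 = 129.
Step 2: q^n = 3^8 = 6561.
Step 3: Hamming bound ⌊q^n / V_q(n,t)⌋ = ⌊6561/129⌋ = 50.
Step 4: Compare |C| = 53 to 50: violated.
The claimed |C| lies above the Hamming bound, so no 3-ary code of length 8 with d ≥ 5 can have 53 codewords.


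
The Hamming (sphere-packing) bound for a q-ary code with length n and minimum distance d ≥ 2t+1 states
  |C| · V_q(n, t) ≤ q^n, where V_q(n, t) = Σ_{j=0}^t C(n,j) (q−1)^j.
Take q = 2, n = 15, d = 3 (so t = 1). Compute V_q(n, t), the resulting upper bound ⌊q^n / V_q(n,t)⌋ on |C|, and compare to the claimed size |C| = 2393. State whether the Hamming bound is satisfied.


V_q(n, t) = 16, q^n = 32768, Hamming bound = 2048, |C| = 2393 > bound (violated).

Step 1: Compute V_q(n, t) = Σ_{j=0}^1 C(n, j) (q−1)^j.
  j = 0: C(15,0)·(1)^0 = 1·1 = 1.
  j = 1: C(15,1)·(1)^1 = 15·1 = 15.
  V_q(n, t) = 1 + 15 = 16.
Step 2: q^n = 2^15 = 32768.
Step 3: Hamming bound ⌊q^n / V_q(n,t)⌋ = ⌊32768/16⌋ = 2048.
Step 4: Compare |C| = 2393 to 2048: violated.
The claimed |C| lies above the Hamming bound, so no 2-ary code of length 15 with d ≥ 3 can have 2393 codewords.


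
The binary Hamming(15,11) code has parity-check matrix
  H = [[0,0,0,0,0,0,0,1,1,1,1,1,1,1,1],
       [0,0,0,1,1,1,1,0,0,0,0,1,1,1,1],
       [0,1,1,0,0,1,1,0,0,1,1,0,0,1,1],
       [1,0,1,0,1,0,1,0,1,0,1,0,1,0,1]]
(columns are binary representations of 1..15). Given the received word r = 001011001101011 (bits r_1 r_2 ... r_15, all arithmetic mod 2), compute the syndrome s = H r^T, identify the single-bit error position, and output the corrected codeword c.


s = (1, 1, 1, 0)^T, error position = 14, corrected codeword c = 001011001101001

Compute s = H r^T mod 2 one row at a time:
  s_1 = 0 + 1 + 1 + 0 + 1 + 0 + 1 + 1 = 5 ≡ 1 (mod 2).
  s_2 = 0 + 1 + 1 + 0 + 1 + 0 + 1 + 1 = 5 ≡ 1 (mod 2).
  s_3 = 0 + 1 + 1 + 0 + 1 + 0 + 1 + 1 = 5 ≡ 1 (mod 2).
  s_4 = 0 + 1 + 1 + 0 + 1 + 0 + 0 + 1 = 4 ≡ 0 (mod 2).
s = (1, 1, 1, 0)^T — this equals column 14 of H (binary 1110), so error is at position 14.
Correct: flip bit 14 of r = 001011001101011 to get c = 001011001101001.


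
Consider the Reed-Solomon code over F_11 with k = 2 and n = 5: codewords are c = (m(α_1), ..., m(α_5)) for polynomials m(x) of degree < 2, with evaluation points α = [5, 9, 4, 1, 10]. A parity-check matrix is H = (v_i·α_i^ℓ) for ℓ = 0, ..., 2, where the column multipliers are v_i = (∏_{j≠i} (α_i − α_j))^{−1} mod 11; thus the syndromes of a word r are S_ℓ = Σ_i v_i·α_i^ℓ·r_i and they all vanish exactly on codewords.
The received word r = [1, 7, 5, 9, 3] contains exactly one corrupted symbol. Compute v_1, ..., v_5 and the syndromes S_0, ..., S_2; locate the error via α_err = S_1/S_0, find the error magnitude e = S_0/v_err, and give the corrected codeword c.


S = (6, 6, 6), error at position 4, error magnitude e = 3, c = [1, 7, 5, 6, 3].

Step 1: column multipliers v_i = (∏_{j≠i}(α_i − α_j))^{−1} mod 11.
  i = 1 (α = 5): (5−9)(5−4)(5−1)(5−10) = (−4)·1·4·(−5) = 80 ≡ 3, so v_1 = 3^{−1} = 4 (mod 11).
  i = 2 (α = 9): (9−5)(9−4)(9−1)(9−10) = 4·5·8·(−1) = −160 ≡ 5, so v_2 = 5^{−1} = 9 (mod 11).
  i = 3 (α = 4): (4−5)(4−9)(4−1)(4−10) = (−1)·(−5)·3·(−6) = −90 ≡ 9, so v_3 = 9^{−1} = 5 (mod 11).
  i = 4 (α = 1): (1−5)(1−9)(1−4)(1−10) = (−4)·(−8)·(−3)·(−9) = 864 ≡ 6, so v_4 = 6^{−1} = 2 (mod 11).
  i = 5 (α = 10): (10−5)(10−9)(10−4)(10−1) = 5·1·6·9 = 270 ≡ 6, so v_5 = 6^{−1} = 2 (mod 11).
  v = [4, 9, 5, 2, 2].
Step 2: syndromes of r = [1, 7, 5, 9, 3] (all sums mod 11).
  S_0 = Σ v_i r_i = 4·1 + 9·7 + 5·5 + 2·9 + 2·3 = 116 ≡ 6.
  S_1 = Σ v_i α_i r_i = 4·5·1 + 9·9·7 + 5·4·5 + 2·1·9 + 2·10·3 = 765 ≡ 6.
  α_i^2 mod 11 = [3, 4, 5, 1, 1].
  S_2 = Σ v_i α_i^2 r_i = 4·3·1 + 9·4·7 + 5·5·5 + 2·1·9 + 2·1·3 = 413 ≡ 6.
  S = (6, 6, 6) ≠ 0, so r is not a codeword (an error is present).
Step 3: locate the error. For a single error e at position i, S_ℓ = v_i·e·α_i^ℓ, so α_err = S_1/S_0.
  S_0^{−1} = 6^{−1} = 2 (mod 11), so α_err = 6·2 = 12 ≡ 1 = α_4. Error position i = 4.
  Consistency check: S_2/S_1 = 6·2 = 12 ≡ 1 = α_err ✓ (single-error assumption holds).
Step 4: error magnitude e = S_0/v_4 = S_0·∏_{j≠4}(α_4 − α_j) = 6·6 = 36 ≡ 3 (mod 11).
Step 5: correct position 4: c_4 = r_4 − e = 9 − 3 ≡ 6 (mod 11). Hence c = [1, 7, 5, 6, 3].
  Check: interpolating c through the α_i gives m(x) = 10 + 7·x (degree < 2) with m(α_i) = c_i for every i, so c is indeed a codeword.


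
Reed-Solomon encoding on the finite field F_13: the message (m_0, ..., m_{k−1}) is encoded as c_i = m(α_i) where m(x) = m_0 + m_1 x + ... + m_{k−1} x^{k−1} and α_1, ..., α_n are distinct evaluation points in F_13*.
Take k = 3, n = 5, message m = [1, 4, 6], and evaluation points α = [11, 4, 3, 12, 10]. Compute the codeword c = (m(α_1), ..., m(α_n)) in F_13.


c = [4, 9, 2, 3, 4]

Message polynomial: m(x) = 1 + 4·x + 6·x^2 (mod 13).
For each evaluation point α_i, compute m(α_i) mod 13:
  α_1 = 11: Horner steps 6 → 5 → 4, so m(11) = 4.
  α_2 = 4: Horner steps 6 → 2 → 9, so m(4) = 9.
  α_3 = 3: Horner steps 6 → 9 → 2, so m(3) = 2.
  α_4 = 12: Horner steps 6 → 11 → 3, so m(12) = 3.
  α_5 = 10: Horner steps 6 → 12 → 4, so m(10) = 4.
Codeword c = [4, 9, 2, 3, 4] ∈ F_13^5.


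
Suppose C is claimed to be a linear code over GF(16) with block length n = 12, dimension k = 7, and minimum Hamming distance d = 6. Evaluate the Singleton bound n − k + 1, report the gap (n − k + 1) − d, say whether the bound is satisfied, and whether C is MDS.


Singleton RHS = n − k + 1 = 6, slack = 0, bound satisfied, MDS.

Singleton bound: d ≤ n − k + 1.
Here n = 12, k = 7, so n − k + 1 = 6.
Given d = 6, check d ≤ 6: YES.
Slack = (n − k + 1) − d = 0.
The code is MDS (slack = 0).
Description: the claimed parameters are [12, 7, 6]_16; such a code would be MDS (meets Singleton bound).


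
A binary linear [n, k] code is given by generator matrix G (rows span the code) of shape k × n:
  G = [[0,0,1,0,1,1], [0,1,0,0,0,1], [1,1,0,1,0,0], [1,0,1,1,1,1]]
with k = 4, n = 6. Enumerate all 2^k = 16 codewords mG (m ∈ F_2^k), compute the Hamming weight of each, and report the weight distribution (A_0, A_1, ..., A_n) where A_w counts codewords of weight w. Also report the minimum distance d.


Weight distribution: A_0 = 1, A_1 = 2, A_2 = 3, A_3 = 4, A_4 = 3, A_5 = 2, A_6 = 1. Minimum distance d = 1.

Enumerate all 2^4 = 16 messages m ∈ F_2^4.
For each, compute codeword c = mG in F_2^6, then tally its weight.
  m = 0000 → c = 000000, weight = 0.
  m = 1000 → c = 001011, weight = 3.
  m = 0100 → c = 010001, weight = 2.
  m = 1100 → c = 011010, weight = 3.
  m = 0010 → c = 110100, weight = 3.
  m = 1010 → c = 111111, weight = 6.
  m = 0110 → c = 100101, weight = 3.
  m = 1110 → c = 101110, weight = 4.
  m = 0001 → c = 101111, weight = 5.
  m = 1001 → c = 100100, weight = 2.
  m = 0101 → c = 111110, weight = 5.
  m = 1101 → c = 110101, weight = 4.
  m = 0011 → c = 011011, weight = 4.
  m = 1011 → c = 010000, weight = 1.
  m = 0111 → c = 001010, weight = 2.
  m = 1111 → c = 000001, weight = 1.
Tally weights:
  weight 0: 1 codewords.
  weight 1: 2 codewords.
  weight 2: 3 codewords.
  weight 3: 4 codewords.
  weight 4: 3 codewords.
  weight 5: 2 codewords.
  weight 6: 1 codewords.
Minimum distance d = smallest w > 0 with A_w > 0 = 1.
Sanity: Σ A_w = 16 = 2^4 = 16 ✓.


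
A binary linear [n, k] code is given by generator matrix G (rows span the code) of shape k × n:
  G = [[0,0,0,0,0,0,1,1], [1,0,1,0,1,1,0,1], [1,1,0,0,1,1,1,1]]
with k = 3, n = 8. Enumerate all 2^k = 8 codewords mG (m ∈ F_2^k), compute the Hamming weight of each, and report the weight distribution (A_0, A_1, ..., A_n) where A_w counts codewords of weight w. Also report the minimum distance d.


Weight distribution: A_0 = 1, A_2 = 1, A_3 = 2, A_4 = 1, A_5 = 2, A_6 = 1. Minimum distance d = 2.

Enumerate all 2^3 = 8 messages m ∈ F_2^3.
For each, compute codeword c = mG in F_2^8, then tally its weight.
  m = 000 → c = 00000000, weight = 0.
  m = 100 → c = 00000011, weight = 2.
  m = 010 → c = 10101101, weight = 5.
  m = 110 → c = 10101110, weight = 5.
  m = 001 → c = 11001111, weight = 6.
  m = 101 → c = 11001100, weight = 4.
  m = 011 → c = 01100010, weight = 3.
  m = 111 → c = 01100001, weight = 3.
Tally weights:
  weight 0: 1 codewords.
  weight 2: 1 codewords.
  weight 3: 2 codewords.
  weight 4: 1 codewords.
  weight 5: 2 codewords.
  weight 6: 1 codewords.
Minimum distance d = smallest w > 0 with A_w > 0 = 2.
Sanity: Σ A_w = 8 = 2^3 = 8 ✓.


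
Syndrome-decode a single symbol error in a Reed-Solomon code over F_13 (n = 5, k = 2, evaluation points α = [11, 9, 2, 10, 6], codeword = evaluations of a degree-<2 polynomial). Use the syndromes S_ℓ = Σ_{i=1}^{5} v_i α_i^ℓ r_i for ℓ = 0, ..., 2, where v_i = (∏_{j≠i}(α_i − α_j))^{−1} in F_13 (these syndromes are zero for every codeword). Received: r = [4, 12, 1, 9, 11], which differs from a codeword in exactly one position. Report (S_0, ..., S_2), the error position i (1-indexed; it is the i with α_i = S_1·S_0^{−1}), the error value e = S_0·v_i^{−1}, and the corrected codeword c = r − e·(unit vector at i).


S = (2, 7, 5), error at position 4, error magnitude e = 1, c = [4, 12, 1, 8, 11].

Step 1: column multipliers v_i = (∏_{j≠i}(α_i − α_j))^{−1} mod 13.
  i = 1 (α = 11): (11−9)(11−2)(11−10)(11−6) = 2·9·1·5 = 90 ≡ 12, so v_1 = 12^{−1} = 12 (mod 13).
  i = 2 (α = 9): (9−11)(9−2)(9−10)(9−6) = (−2)·7·(−1)·3 = 42 ≡ 3, so v_2 = 3^{−1} = 9 (mod 13).
  i = 3 (α = 2): (2−11)(2−9)(2−10)(2−6) = (−9)·(−7)·(−8)·(−4) = 2016 ≡ 1, so v_3 = 1^{−1} = 1 (mod 13).
  i = 4 (α = 10): (10−11)(10−9)(10−2)(10−6) = (−1)·1·8·4 = −32 ≡ 7, so v_4 = 7^{−1} = 2 (mod 13).
  i = 5 (α = 6): (6−11)(6−9)(6−2)(6−10) = (−5)·(−3)·4·(−4) = −240 ≡ 7, so v_5 = 7^{−1} = 2 (mod 13).
  v = [12, 9, 1, 2, 2].
Step 2: syndromes of r = [4, 12, 1, 9, 11] (all sums mod 13).
  S_0 = Σ v_i r_i = 12·4 + 9·12 + 1·1 + 2·9 + 2·11 = 197 ≡ 2.
  S_1 = Σ v_i α_i r_i = 12·11·4 + 9·9·12 + 1·2·1 + 2·10·9 + 2·6·11 = 1814 ≡ 7.
  α_i^2 mod 13 = [4, 3, 4, 9, 10].
  S_2 = Σ v_i α_i^2 r_i = 12·4·4 + 9·3·12 + 1·4·1 + 2·9·9 + 2·10·11 = 902 ≡ 5.
  S = (2, 7, 5) ≠ 0, so r is not a codeword (an error is present).
Step 3: locate the error. For a single error e at position i, S_ℓ = v_i·e·α_i^ℓ, so α_err = S_1/S_0.
  S_0^{−1} = 2^{−1} = 7 (mod 13), so α_err = 7·7 = 49 ≡ 10 = α_4. Error position i = 4.
  Consistency check: S_2/S_1 = 5·2 = 10 ≡ 10 = α_err ✓ (single-error assumption holds).
Step 4: error magnitude e = S_0/v_4 = S_0·∏_{j≠4}(α_4 − α_j) = 2·7 = 14 ≡ 1 (mod 13).
Step 5: correct position 4: c_4 = r_4 − e = 9 − 1 ≡ 8 (mod 13). Hence c = [4, 12, 1, 8, 11].
  Check: interpolating c through the α_i gives m(x) = 9 + 9·x (degree < 2) with m(α_i) = c_i for every i, so c is indeed a codeword.


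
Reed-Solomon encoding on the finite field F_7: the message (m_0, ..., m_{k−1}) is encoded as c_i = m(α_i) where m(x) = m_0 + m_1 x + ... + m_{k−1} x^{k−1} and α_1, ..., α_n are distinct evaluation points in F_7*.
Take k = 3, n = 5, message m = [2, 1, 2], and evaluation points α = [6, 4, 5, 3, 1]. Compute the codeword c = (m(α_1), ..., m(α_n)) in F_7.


c = [3, 3, 1, 2, 5]

Message polynomial: m(x) = 2 + 1·x + 2·x^2 (mod 7).
For each evaluation point α_i, compute m(α_i) mod 7:
  α_1 = 6: Horner steps 2 → 6 → 3, so m(6) = 3.
  α_2 = 4: Horner steps 2 → 2 → 3, so m(4) = 3.
  α_3 = 5: Horner steps 2 → 4 → 1, so m(5) = 1.
  α_4 = 3: Horner steps 2 → 0 → 2, so m(3) = 2.
  α_5 = 1: Horner steps 2 → 3 → 5, so m(1) = 5.
Codeword c = [3, 3, 1, 2, 5] ∈ F_7^5.


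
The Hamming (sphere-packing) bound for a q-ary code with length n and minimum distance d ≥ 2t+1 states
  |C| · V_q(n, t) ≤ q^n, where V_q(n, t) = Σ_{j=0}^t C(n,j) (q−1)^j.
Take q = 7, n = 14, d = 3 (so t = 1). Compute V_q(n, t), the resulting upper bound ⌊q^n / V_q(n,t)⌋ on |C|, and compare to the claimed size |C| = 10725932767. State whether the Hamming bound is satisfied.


V_q(n, t) = 85, q^n = 678223072849, Hamming bound = 7979094974, |C| = 10725932767 > bound (violated).

Step 1: Compute V_q(n, t) = Σ_{j=0}^1 C(n, j) (q−1)^j.
  j = 0: C(14,0)·(6)^0 = 1·1 = 1.
  j = 1: C(14,1)·(6)^1 = 14·6 = 84.
  V_q(n, t) = 1 + 84 = 85.
Step 2: q^n = 7^14 = 678223072849.
Step 3: Hamming bound ⌊q^n / V_q(n,t)⌋ = ⌊678223072849/85⌋ = 7979094974.
Step 4: Compare |C| = 10725932767 to 7979094974: violated.
The claimed |C| lies above the Hamming bound, so no 7-ary code of length 14 with d ≥ 3 can have 10725932767 codewords.


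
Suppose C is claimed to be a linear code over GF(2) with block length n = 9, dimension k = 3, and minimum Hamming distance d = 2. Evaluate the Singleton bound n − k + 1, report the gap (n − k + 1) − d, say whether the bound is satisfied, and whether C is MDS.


Singleton RHS = n − k + 1 = 7, slack = 5, bound satisfied, not MDS.

Singleton bound: d ≤ n − k + 1.
Here n = 9, k = 3, so n − k + 1 = 7.
Given d = 2, check d ≤ 7: YES.
Slack = (n − k + 1) − d = 5.
The code is NOT MDS (slack = 5 > 0).
Description: the claimed parameters are [9, 3, 2]_2; such a code would be non-MDS.


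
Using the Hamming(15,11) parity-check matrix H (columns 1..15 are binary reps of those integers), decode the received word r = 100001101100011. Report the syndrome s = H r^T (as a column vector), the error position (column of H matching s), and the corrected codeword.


s = (0, 0, 1, 0)^T, error position = 2, corrected codeword c = 110001101100011

Compute s = H r^T mod 2 one row at a time:
  s_1 = 0 + 1 + 1 + 0 + 0 + 0 + 1 + 1 = 4 ≡ 0 (mod 2).
  s_2 = 0 + 0 + 1 + 1 + 0 + 0 + 1 + 1 = 4 ≡ 0 (mod 2).
  s_3 = 0 + 0 + 1 + 1 + 1 + 0 + 1 + 1 = 5 ≡ 1 (mod 2).
  s_4 = 1 + 0 + 0 + 1 + 1 + 0 + 0 + 1 = 4 ≡ 0 (mod 2).
s = (0, 0, 1, 0)^T — this equals column 2 of H (binary 0010), so error is at position 2.
Correct: flip bit 2 of r = 100001101100011 to get c = 110001101100011.


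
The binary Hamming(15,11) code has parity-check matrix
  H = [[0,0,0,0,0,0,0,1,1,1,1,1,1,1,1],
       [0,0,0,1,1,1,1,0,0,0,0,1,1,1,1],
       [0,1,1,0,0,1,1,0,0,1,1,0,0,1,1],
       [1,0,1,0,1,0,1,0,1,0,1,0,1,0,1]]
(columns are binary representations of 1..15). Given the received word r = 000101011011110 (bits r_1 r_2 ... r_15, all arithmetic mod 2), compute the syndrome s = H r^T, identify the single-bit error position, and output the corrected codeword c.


s = (0, 1, 1, 1)^T, error position = 7, corrected codeword c = 000101111011110

Compute s = H r^T mod 2 one row at a time:
  s_1 = 1 + 1 + 0 + 1 + 1 + 1 + 1 + 0 = 6 ≡ 0 (mod 2).
  s_2 = 1 + 0 + 1 + 0 + 1 + 1 + 1 + 0 = 5 ≡ 1 (mod 2).
  s_3 = 0 + 0 + 1 + 0 + 0 + 1 + 1 + 0 = 3 ≡ 1 (mod 2).
  s_4 = 0 + 0 + 0 + 0 + 1 + 1 + 1 + 0 = 3 ≡ 1 (mod 2).
s = (0, 1, 1, 1)^T — this equals column 7 of H (binary 0111), so error is at position 7.
Correct: flip bit 7 of r = 000101011011110 to get c = 000101111011110.


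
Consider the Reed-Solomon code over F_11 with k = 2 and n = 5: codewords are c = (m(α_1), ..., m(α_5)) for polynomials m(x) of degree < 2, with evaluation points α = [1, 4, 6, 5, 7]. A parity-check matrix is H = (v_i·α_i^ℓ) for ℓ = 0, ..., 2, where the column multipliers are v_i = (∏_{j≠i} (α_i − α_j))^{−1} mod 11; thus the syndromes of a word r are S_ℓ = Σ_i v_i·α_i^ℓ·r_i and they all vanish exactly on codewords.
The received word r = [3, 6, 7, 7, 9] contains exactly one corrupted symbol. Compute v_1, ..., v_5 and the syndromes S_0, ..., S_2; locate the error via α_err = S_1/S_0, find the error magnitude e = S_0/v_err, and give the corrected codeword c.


S = (10, 5, 8), error at position 3, error magnitude e = 10, c = [3, 6, 8, 7, 9].

Step 1: column multipliers v_i = (∏_{j≠i}(α_i − α_j))^{−1} mod 11.
  i = 1 (α = 1): (1−4)(1−6)(1−5)(1−7) = (−3)·(−5)·(−4)·(−6) = 360 ≡ 8, so v_1 = 8^{−1} = 7 (mod 11).
  i = 2 (α = 4): (4−1)(4−6)(4−5)(4−7) = 3·(−2)·(−1)·(−3) = −18 ≡ 4, so v_2 = 4^{−1} = 3 (mod 11).
  i = 3 (α = 6): (6−1)(6−4)(6−5)(6−7) = 5·2·1·(−1) = −10 ≡ 1, so v_3 = 1^{−1} = 1 (mod 11).
  i = 4 (α = 5): (5−1)(5−4)(5−6)(5−7) = 4·1·(−1)·(−2) = 8 ≡ 8, so v_4 = 8^{−1} = 7 (mod 11).
  i = 5 (α = 7): (7−1)(7−4)(7−6)(7−5) = 6·3·1·2 = 36 ≡ 3, so v_5 = 3^{−1} = 4 (mod 11).
  v = [7, 3, 1, 7, 4].
Step 2: syndromes of r = [3, 6, 7, 7, 9] (all sums mod 11).
  S_0 = Σ v_i r_i = 7·3 + 3·6 + 1·7 + 7·7 + 4·9 = 131 ≡ 10.
  S_1 = Σ v_i α_i r_i = 7·1·3 + 3·4·6 + 1·6·7 + 7·5·7 + 4·7·9 = 632 ≡ 5.
  α_i^2 mod 11 = [1, 5, 3, 3, 5].
  S_2 = Σ v_i α_i^2 r_i = 7·1·3 + 3·5·6 + 1·3·7 + 7·3·7 + 4·5·9 = 459 ≡ 8.
  S = (10, 5, 8) ≠ 0, so r is not a codeword (an error is present).
Step 3: locate the error. For a single error e at position i, S_ℓ = v_i·e·α_i^ℓ, so α_err = S_1/S_0.
  S_0^{−1} = 10^{−1} = 10 (mod 11), so α_err = 5·10 = 50 ≡ 6 = α_3. Error position i = 3.
  Consistency check: S_2/S_1 = 8·9 = 72 ≡ 6 = α_err ✓ (single-error assumption holds).
Step 4: error magnitude e = S_0/v_3 = S_0·∏_{j≠3}(α_3 − α_j) = 10·1 = 10 ≡ 10 (mod 11).
Step 5: correct position 3: c_3 = r_3 − e = 7 − 10 ≡ 8 (mod 11). Hence c = [3, 6, 8, 7, 9].
  Check: interpolating c through the α_i gives m(x) = 2 + 1·x (degree < 2) with m(α_i) = c_i for every i, so c is indeed a codeword.


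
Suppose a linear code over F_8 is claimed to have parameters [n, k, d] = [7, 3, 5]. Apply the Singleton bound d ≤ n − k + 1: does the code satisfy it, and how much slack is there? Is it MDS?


Singleton RHS = n − k + 1 = 5, slack = 0, bound satisfied, MDS.

Singleton bound: d ≤ n − k + 1.
Here n = 7, k = 3, so n − k + 1 = 5.
Given d = 5, check d ≤ 5: YES.
Slack = (n − k + 1) − d = 0.
The code is MDS (slack = 0).
Description: the claimed parameters are [7, 3, 5]_8; such a code would be MDS (meets Singleton bound).


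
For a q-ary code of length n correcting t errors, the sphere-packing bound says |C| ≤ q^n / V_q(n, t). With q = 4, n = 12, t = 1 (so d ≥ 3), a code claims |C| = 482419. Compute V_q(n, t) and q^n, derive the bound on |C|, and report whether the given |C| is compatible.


V_q(n, t) = 37, q^n = 16777216, Hamming bound = 453438, |C| = 482419 > bound (violated).

Step 1: Compute V_q(n, t) = Σ_{j=0}^1 C(n, j) (q−1)^j.
  j = 0: C(12,0)·(3)^0 = 1·1 = 1.
  j = 1: C(12,1)·(3)^1 = 12·3 = 36.
  V_q(n, t) = 1 + 36 = 37.
Step 2: q^n = 4^12 = 16777216.
Step 3: Hamming bound ⌊q^n / V_q(n,t)⌋ = ⌊16777216/37⌋ = 453438.
Step 4: Compare |C| = 482419 to 453438: violated.
The claimed |C| lies above the Hamming bound, so no 4-ary code of length 12 with d ≥ 3 can have 482419 codewords.


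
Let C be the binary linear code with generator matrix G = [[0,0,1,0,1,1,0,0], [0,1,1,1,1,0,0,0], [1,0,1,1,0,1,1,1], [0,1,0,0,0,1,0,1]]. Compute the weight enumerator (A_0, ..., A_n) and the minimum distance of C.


Weight distribution: A_0 = 1, A_2 = 1, A_3 = 4, A_4 = 3, A_5 = 4, A_6 = 3. Minimum distance d = 2.

Enumerate all 2^4 = 16 messages m ∈ F_2^4.
For each, compute codeword c = mG in F_2^8, then tally its weight.
  m = 0000 → c = 00000000, weight = 0.
  m = 1000 → c = 00101100, weight = 3.
  m = 0100 → c = 01111000, weight = 4.
  m = 1100 → c = 01010100, weight = 3.
  m = 0010 → c = 10110111, weight = 6.
  m = 1010 → c = 10011011, weight = 5.
  m = 0110 → c = 11001111, weight = 6.
  m = 1110 → c = 11100011, weight = 5.
  m = 0001 → c = 01000101, weight = 3.
  m = 1001 → c = 01101001, weight = 4.
  m = 0101 → c = 00111101, weight = 5.
  m = 1101 → c = 00010001, weight = 2.
  m = 0011 → c = 11110010, weight = 5.
  m = 1011 → c = 11011110, weight = 6.
  m = 0111 → c = 10001010, weight = 3.
  m = 1111 → c = 10100110, weight = 4.
Tally weights:
  weight 0: 1 codewords.
  weight 2: 1 codewords.
  weight 3: 4 codewords.
  weight 4: 3 codewords.
  weight 5: 4 codewords.
  weight 6: 3 codewords.
Minimum distance d = smallest w > 0 with A_w > 0 = 2.
Sanity: Σ A_w = 16 = 2^4 = 16 ✓.


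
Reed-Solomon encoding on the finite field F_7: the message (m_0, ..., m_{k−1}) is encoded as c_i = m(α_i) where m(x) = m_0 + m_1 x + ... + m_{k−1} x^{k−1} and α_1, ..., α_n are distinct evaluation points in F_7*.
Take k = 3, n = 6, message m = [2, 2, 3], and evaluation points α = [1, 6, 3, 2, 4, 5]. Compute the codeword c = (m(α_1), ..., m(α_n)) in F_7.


c = [0, 3, 0, 4, 2, 3]

Message polynomial: m(x) = 2 + 2·x + 3·x^2 (mod 7).
For each evaluation point α_i, compute m(α_i) mod 7:
  α_1 = 1: Horner steps 3 → 5 → 0, so m(1) = 0.
  α_2 = 6: Horner steps 3 → 6 → 3, so m(6) = 3.
  α_3 = 3: Horner steps 3 → 4 → 0, so m(3) = 0.
  α_4 = 2: Horner steps 3 → 1 → 4, so m(2) = 4.
  α_5 = 4: Horner steps 3 → 0 → 2, so m(4) = 2.
  α_6 = 5: Horner steps 3 → 3 → 3, so m(5) = 3.
Codeword c = [0, 3, 0, 4, 2, 3] ∈ F_7^6.


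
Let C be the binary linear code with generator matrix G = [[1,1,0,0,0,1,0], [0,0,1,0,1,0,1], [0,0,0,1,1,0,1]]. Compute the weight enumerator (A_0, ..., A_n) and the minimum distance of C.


Weight distribution: A_0 = 1, A_2 = 1, A_3 = 3, A_5 = 1, A_6 = 2. Minimum distance d = 2.

Enumerate all 2^3 = 8 messages m ∈ F_2^3.
For each, compute codeword c = mG in F_2^7, then tally its weight.
  m = 000 → c = 0000000, weight = 0.
  m = 100 → c = 1100010, weight = 3.
  m = 010 → c = 0010101, weight = 3.
  m = 110 → c = 1110111, weight = 6.
  m = 001 → c = 0001101, weight = 3.
  m = 101 → c = 1101111, weight = 6.
  m = 011 → c = 0011000, weight = 2.
  m = 111 → c = 1111010, weight = 5.
Tally weights:
  weight 0: 1 codewords.
  weight 2: 1 codewords.
  weight 3: 3 codewords.
  weight 5: 1 codewords.
  weight 6: 2 codewords.
Minimum distance d = smallest w > 0 with A_w > 0 = 2.
Sanity: Σ A_w = 8 = 2^3 = 8 ✓.
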